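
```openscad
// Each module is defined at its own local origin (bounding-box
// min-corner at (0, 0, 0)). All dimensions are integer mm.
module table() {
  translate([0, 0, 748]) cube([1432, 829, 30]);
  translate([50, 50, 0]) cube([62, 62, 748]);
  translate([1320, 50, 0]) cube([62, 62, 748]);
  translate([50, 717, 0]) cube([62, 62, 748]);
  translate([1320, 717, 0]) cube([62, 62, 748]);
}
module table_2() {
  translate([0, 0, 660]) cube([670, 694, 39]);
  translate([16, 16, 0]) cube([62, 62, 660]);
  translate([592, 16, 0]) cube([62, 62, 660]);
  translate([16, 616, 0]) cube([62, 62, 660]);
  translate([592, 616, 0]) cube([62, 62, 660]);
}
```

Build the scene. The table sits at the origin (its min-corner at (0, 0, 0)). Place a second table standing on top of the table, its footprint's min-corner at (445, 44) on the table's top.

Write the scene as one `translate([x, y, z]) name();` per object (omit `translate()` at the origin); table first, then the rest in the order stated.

table();
translate([445, 44, 778]) table_2();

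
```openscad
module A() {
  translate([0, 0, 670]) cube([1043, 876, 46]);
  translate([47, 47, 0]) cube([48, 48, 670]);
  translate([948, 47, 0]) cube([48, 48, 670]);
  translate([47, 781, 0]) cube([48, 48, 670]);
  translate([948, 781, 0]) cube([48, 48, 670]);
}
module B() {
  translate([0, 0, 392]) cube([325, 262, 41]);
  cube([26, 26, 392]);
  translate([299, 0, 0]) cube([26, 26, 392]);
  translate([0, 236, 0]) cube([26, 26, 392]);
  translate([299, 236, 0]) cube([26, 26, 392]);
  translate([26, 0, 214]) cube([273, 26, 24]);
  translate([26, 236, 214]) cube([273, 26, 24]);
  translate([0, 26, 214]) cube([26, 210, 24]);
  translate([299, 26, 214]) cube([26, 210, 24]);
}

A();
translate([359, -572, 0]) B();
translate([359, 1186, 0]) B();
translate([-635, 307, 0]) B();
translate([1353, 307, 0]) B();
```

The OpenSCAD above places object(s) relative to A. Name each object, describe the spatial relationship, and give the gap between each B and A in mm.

Each stool's nearest face is 310 mm from the table's bounding box.

A is a table. B is a stool. Four stools sit around the table at the −y, +y, −x, +x sides. The gap between each stool and the table is 310 mm.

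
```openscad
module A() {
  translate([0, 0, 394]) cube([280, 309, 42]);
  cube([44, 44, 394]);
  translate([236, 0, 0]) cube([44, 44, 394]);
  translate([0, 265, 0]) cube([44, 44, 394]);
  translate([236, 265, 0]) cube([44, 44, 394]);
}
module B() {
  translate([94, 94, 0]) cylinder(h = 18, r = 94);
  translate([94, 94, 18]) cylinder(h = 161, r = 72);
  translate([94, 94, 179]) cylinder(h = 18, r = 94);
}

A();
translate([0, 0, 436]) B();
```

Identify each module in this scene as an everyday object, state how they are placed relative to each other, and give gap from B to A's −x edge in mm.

The spool's min-x is at 0; the stool's min-x is 0; gap = 0 mm.

A is a stool. B is a spool. The spool is on top of the stool. The gap from the spool to the stool's −x edge is 0 mm.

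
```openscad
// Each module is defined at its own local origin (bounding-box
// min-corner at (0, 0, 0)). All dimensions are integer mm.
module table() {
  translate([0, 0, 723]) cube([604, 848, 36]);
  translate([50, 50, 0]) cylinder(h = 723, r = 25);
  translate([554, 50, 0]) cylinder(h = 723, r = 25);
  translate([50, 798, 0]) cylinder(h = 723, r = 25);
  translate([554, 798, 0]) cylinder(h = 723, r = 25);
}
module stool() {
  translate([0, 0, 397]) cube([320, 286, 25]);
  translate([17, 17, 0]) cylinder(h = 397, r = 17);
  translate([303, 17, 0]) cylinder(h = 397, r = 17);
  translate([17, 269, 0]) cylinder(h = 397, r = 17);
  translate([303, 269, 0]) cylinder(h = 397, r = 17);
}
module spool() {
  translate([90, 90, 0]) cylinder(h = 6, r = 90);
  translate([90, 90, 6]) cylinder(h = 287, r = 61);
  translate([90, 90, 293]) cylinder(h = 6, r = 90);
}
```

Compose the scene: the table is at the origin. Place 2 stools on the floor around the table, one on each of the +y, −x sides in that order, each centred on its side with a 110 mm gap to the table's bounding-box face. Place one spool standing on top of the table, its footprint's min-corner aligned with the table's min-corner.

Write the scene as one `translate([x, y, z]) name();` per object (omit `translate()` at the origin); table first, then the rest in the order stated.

table();
translate([142, 958, 0]) stool();
translate([-430, 281, 0]) stool();
translate([0, 0, 759]) spool();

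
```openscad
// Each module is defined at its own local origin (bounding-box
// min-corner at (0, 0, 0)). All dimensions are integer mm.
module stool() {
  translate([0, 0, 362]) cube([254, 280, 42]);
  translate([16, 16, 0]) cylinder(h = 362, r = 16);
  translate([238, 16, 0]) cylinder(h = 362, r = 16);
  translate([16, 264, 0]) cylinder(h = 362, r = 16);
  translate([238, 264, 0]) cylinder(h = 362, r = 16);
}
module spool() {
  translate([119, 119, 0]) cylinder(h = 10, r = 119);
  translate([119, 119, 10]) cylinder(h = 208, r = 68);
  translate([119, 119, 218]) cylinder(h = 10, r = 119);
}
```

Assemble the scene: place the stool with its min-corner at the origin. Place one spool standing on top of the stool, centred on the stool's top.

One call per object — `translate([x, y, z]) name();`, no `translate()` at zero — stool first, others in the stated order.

stool();
translate([8, 21, 404]) spool();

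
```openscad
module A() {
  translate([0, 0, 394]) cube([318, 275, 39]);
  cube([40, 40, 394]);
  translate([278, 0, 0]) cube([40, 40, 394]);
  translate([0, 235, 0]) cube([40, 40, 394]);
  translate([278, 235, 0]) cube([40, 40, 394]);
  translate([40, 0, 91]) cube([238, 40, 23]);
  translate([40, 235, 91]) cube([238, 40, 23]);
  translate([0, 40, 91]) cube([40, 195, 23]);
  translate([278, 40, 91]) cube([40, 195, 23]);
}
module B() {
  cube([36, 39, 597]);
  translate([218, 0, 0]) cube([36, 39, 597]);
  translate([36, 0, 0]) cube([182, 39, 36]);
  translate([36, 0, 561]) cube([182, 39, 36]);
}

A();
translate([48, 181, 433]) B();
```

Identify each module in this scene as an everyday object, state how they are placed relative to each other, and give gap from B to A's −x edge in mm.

The picture frame's min-x is at 48; the stool's min-x is 0; gap = 48 mm.

A is a stool. B is a picture frame. The picture frame is on top of the stool. The gap from the picture frame to the stool's −x edge is 48 mm.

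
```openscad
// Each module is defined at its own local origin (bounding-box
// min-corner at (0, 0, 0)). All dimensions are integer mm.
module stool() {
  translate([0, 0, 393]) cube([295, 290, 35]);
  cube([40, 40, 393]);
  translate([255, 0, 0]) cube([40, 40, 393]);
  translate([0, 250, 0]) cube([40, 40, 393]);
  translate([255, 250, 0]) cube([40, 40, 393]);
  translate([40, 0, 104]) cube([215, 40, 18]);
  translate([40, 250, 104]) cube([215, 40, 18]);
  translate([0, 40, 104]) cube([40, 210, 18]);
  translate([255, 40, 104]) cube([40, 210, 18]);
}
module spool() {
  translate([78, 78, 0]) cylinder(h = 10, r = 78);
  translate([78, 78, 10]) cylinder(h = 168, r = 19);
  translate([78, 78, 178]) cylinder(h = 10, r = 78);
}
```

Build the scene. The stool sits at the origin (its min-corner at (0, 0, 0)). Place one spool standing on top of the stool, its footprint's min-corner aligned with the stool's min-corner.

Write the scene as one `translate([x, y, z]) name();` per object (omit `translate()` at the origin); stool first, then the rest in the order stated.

stool();
translate([0, 0, 428]) spool();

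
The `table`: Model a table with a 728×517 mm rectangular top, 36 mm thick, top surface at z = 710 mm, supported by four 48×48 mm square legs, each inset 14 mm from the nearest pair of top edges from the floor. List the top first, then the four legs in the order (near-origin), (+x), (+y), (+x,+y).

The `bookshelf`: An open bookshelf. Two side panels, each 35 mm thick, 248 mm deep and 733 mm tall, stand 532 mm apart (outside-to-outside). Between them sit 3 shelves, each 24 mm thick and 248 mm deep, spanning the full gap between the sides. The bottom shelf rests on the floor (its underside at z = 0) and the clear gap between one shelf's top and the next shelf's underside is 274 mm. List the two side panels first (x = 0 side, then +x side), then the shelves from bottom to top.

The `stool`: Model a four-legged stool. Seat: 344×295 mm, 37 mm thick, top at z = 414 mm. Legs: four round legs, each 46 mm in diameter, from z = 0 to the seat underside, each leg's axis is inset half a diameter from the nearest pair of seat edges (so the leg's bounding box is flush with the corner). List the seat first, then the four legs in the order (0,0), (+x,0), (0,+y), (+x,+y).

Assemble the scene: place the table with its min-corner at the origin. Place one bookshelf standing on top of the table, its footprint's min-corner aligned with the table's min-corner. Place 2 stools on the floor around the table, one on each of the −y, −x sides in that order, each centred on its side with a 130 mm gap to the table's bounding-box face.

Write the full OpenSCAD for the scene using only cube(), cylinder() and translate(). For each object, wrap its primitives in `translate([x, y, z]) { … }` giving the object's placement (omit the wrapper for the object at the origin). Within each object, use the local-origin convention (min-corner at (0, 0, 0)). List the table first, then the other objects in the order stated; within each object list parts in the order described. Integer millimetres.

translate([0, 0, 674]) cube([728, 517, 36]);
translate([14, 14, 0]) cube([48, 48, 674]);
translate([666, 14, 0]) cube([48, 48, 674]);
translate([14, 455, 0]) cube([48, 48, 674]);
translate([666, 455, 0]) cube([48, 48, 674]);
translate([0, 0, 710]) {
  cube([35, 248, 733]);
  translate([497, 0, 0]) cube([35, 248, 733]);
  translate([35, 0, 0]) cube([462, 248, 24]);
  translate([35, 0, 298]) cube([462, 248, 24]);
  translate([35, 0, 596]) cube([462, 248, 24]);
}
translate([192, -425, 0]) {
  translate([0, 0, 377]) cube([344, 295, 37]);
  translate([23, 23, 0]) cylinder(h = 377, r = 23);
  translate([321, 23, 0]) cylinder(h = 377, r = 23);
  translate([23, 272, 0]) cylinder(h = 377, r = 23);
  translate([321, 272, 0]) cylinder(h = 377, r = 23);
}
translate([-474, 111, 0]) {
  translate([0, 0, 377]) cube([344, 295, 37]);
  translate([23, 23, 0]) cylinder(h = 377, r = 23);
  translate([321, 23, 0]) cylinder(h = 377, r = 23);
  translate([23, 272, 0]) cylinder(h = 377, r = 23);
  translate([321, 272, 0]) cylinder(h = 377, r = 23);
}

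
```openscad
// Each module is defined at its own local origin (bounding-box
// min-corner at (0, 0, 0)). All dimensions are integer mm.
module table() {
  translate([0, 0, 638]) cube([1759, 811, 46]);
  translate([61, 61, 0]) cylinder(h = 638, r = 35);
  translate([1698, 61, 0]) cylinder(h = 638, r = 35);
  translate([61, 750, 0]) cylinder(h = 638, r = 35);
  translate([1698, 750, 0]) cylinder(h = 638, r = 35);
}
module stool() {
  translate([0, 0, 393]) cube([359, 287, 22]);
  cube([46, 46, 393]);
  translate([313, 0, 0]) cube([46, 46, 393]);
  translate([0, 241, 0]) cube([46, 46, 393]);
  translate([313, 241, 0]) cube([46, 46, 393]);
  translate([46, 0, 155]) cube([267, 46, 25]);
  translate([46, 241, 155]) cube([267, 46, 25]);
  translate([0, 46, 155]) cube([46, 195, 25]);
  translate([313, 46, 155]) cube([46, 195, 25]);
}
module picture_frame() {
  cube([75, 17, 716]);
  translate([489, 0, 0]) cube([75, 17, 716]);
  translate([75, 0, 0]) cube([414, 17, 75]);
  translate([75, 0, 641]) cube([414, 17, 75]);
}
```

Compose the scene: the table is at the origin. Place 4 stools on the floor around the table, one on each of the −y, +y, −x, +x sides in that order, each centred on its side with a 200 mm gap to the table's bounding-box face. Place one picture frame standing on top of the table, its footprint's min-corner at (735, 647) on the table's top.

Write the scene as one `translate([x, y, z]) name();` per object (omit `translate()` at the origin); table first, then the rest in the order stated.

table();
translate([700, -487, 0]) stool();
translate([700, 1011, 0]) stool();
translate([-559, 262, 0]) stool();
translate([1959, 262, 0]) stool();
translate([735, 647, 684]) picture_frame();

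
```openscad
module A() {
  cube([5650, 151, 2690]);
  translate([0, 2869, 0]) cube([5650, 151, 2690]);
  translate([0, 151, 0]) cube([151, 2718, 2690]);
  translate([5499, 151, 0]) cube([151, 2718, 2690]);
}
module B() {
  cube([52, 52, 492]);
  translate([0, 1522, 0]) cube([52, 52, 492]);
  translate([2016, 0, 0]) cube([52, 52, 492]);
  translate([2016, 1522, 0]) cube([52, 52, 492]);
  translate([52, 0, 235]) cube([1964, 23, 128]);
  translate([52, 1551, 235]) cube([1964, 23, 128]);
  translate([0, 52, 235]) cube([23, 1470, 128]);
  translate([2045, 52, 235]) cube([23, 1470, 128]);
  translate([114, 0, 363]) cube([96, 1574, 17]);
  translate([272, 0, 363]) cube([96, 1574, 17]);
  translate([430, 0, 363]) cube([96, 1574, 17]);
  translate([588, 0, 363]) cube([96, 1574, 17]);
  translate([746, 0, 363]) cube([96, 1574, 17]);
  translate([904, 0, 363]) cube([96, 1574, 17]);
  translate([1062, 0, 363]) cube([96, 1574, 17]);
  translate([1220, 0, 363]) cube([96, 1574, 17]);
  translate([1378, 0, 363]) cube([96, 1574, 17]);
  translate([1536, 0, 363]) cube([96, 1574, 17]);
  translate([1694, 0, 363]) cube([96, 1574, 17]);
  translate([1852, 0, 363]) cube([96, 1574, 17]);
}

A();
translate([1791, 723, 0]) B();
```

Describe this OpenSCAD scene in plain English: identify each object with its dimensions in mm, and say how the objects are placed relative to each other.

A is the wall frame of a small rectangular building: four walls, each 2690 mm tall and 151 mm thick, enclosing a footprint 5650 mm (x) by 3020 mm (y) outside-to-outside, with no floor or roof. The front and back walls (the −y and +y sides) span the full width; the two side walls fit between them.

B is a bed frame 2068 mm long (x) by 1574 mm wide (y). Four 52×52 mm corner posts, 492 mm tall, at the corners of the footprint. Four rails of 23 mm thickness and 128 mm height run between adjacent posts with their undersides at z = 235 mm, their outer faces flush with the outside of the frame (the two x-running rails run between the posts' inner faces; the two y-running rails run between the posts' inner faces). 12 slats, each 96 mm wide (x) and 17 mm thick, lie across the top of the two x-running rails, running the full 1574 mm width of the frame in y; the slats are evenly spaced along x between the inner faces of the end posts with equal gaps (rounded down to the nearest mm) at the −x end and between each pair — any rounding remainder accumulates at the +x end.

The bed frame sits inside the house frame, centred.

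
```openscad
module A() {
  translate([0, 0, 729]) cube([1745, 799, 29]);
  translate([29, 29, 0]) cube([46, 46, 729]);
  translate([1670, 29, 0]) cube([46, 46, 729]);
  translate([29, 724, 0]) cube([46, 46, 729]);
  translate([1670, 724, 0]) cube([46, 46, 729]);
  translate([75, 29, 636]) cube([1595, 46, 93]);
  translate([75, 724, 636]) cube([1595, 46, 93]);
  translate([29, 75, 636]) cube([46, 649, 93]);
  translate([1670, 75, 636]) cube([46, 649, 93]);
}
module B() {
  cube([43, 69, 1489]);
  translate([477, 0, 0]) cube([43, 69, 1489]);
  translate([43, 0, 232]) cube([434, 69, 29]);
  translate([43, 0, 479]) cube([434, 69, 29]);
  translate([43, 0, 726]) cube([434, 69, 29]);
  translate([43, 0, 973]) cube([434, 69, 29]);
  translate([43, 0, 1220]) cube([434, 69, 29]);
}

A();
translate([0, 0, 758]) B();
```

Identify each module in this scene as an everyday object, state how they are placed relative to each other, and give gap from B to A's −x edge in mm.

A is a table. B is a ladder. The ladder is on top of the table. The gap from the ladder to the table's −x edge is 0 mm.

The ladder's min-x is at 0; the table's min-x is 0; gap = 0 mm.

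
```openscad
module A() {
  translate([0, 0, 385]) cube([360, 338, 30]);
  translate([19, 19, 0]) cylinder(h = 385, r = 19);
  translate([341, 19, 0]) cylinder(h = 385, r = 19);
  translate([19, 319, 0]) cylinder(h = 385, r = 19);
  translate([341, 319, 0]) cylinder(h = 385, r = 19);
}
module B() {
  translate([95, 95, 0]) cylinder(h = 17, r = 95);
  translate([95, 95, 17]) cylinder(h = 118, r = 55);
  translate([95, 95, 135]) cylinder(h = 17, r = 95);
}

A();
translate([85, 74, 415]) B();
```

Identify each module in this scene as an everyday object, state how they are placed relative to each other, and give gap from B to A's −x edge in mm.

The spool's min-x is at 85; the stool's min-x is 0; gap = 85 mm.

A is a stool. B is a spool. The spool is on top of the stool, centred. The gap from the spool to the stool's −x edge is 85 mm.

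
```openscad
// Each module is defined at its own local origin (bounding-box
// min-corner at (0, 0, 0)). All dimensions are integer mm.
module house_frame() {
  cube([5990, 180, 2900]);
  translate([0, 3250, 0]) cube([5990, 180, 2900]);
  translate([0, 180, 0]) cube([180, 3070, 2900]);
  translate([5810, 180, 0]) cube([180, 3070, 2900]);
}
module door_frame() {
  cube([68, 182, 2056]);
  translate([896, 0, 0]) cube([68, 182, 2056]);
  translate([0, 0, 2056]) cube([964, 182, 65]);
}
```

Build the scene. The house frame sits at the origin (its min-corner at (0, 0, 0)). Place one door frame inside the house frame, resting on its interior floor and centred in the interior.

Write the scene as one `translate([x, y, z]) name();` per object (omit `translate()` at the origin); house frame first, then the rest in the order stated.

house_frame();
translate([2513, 1624, 0]) door_frame();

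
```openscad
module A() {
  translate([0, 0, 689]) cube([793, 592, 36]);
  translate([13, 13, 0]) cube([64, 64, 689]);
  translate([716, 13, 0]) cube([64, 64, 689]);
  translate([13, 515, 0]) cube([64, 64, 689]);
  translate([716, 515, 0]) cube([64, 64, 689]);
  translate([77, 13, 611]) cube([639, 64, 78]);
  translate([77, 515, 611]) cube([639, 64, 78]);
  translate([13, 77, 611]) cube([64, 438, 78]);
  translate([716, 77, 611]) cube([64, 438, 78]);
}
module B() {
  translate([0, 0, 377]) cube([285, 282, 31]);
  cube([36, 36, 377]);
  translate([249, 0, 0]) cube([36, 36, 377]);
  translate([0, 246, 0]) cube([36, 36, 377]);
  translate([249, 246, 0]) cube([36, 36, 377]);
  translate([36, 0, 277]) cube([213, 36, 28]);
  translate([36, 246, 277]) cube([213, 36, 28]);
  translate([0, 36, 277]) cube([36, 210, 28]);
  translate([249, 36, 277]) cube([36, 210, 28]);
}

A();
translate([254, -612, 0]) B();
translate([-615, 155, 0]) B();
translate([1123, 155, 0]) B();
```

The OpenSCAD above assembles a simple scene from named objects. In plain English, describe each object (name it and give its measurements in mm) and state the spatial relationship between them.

A is a table with a 793×592 mm rectangular top, 36 mm thick, top surface at z = 725 mm, supported by four 64×64 mm square legs, each inset 13 mm from the nearest pair of top edges, running from the floor. Four apron rails, 64 mm thick and 78 mm tall, run between adjacent legs with their top edges flush with the underside of the top and their outer faces flush with the legs' outer faces.

B is a four-legged stool. The seat is 285×282 mm, 31 mm thick, top at z = 408 mm. It stands on four square legs, each 36×36 mm in cross-section, from z = 0 to the seat underside, each flush with a corner of the seat. Four stretchers, 36 mm wide and 28 mm tall, connect adjacent legs with their undersides at z = 277 mm, each running between the inner faces of the legs it joins and aligned with the legs' outer faces on the other axis.

Three stools sit around the table at the −y, −x, +x sides.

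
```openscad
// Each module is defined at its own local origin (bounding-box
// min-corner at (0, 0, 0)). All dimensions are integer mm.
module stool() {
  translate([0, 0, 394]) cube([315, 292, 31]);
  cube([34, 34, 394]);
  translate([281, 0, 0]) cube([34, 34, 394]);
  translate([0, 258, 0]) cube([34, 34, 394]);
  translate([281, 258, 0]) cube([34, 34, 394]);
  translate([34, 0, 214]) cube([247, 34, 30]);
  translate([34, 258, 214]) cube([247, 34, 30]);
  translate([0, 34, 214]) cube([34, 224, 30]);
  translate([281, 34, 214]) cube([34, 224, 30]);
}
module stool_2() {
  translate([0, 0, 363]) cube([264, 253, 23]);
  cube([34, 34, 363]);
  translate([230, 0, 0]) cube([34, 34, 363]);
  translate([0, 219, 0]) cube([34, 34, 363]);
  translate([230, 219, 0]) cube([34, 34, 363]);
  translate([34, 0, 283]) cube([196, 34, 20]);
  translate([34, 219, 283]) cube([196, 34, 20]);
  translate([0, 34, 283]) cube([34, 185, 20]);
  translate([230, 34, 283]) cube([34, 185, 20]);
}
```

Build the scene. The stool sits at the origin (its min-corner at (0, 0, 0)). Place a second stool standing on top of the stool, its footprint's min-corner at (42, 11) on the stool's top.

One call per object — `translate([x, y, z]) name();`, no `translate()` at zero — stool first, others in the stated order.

stool();
translate([42, 11, 425]) stool_2();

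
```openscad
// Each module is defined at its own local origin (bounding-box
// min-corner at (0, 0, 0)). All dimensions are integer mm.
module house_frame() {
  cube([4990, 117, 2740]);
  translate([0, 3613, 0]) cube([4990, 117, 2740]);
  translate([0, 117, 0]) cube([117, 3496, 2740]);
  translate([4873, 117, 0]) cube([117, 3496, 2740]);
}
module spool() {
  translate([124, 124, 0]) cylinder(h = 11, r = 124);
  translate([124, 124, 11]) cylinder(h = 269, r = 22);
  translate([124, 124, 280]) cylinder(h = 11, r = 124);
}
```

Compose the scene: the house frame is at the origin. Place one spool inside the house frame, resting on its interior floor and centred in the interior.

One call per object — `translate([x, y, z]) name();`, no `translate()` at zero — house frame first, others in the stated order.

house_frame();
translate([2371, 1741, 0]) spool();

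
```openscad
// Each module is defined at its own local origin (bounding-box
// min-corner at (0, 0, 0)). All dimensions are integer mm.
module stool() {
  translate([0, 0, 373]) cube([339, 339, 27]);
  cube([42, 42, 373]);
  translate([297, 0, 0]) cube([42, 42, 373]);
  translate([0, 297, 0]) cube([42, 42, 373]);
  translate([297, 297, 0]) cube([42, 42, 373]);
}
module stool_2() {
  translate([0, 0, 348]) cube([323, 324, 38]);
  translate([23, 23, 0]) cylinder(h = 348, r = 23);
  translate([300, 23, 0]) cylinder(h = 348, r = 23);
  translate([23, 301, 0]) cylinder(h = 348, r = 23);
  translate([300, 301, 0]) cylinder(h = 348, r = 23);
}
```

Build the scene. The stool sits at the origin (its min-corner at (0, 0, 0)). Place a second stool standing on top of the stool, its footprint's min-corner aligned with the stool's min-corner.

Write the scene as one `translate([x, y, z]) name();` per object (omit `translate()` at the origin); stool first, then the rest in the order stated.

stool();
translate([0, 0, 400]) stool_2();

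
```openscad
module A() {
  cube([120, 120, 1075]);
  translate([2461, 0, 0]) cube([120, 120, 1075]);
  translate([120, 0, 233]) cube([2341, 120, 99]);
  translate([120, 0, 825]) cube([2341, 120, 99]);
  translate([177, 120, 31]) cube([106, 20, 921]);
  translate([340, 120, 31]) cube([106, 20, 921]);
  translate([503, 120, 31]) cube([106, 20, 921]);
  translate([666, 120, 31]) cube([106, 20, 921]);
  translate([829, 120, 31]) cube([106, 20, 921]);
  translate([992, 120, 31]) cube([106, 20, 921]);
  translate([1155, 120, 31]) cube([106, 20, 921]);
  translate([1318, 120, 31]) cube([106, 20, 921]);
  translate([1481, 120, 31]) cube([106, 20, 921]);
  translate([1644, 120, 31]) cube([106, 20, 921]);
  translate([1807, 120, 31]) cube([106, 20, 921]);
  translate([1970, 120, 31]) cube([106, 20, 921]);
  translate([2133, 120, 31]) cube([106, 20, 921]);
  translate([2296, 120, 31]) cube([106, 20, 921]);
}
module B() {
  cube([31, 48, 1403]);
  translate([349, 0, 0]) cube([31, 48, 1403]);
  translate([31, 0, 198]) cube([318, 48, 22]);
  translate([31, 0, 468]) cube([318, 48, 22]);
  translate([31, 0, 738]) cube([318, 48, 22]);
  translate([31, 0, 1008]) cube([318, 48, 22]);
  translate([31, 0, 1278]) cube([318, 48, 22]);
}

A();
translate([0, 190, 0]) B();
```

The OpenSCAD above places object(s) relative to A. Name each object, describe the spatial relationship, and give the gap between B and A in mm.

The ladder's nearest face is 50 mm from the fence section's +y face.

A is a fence section. B is a ladder. The ladder is on the floor beside the fence section on its +y side. The gap between the ladder and the fence section is 50 mm.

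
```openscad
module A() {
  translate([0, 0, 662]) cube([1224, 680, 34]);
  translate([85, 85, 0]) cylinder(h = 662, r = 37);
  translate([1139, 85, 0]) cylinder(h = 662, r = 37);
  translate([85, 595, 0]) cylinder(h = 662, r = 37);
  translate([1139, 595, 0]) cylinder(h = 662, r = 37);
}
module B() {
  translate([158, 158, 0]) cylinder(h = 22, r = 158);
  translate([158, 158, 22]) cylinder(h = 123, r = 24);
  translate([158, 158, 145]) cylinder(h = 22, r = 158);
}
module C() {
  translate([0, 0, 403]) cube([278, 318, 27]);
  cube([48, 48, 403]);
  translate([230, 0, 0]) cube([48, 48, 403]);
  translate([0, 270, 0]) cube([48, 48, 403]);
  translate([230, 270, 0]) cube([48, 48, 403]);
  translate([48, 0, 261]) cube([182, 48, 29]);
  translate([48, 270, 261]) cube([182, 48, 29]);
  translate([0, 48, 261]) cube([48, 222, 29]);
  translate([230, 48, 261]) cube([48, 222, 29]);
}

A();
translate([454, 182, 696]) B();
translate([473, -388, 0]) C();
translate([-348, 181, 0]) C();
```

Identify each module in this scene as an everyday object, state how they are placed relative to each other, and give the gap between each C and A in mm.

A is a table. B is a spool. C is a stool. The spool is on top of the table, centred. Two stools sit around the table at the −y, −x sides. The gap between each stool and the table is 70 mm.

Each stool's nearest face is 70 mm from the table's bounding box.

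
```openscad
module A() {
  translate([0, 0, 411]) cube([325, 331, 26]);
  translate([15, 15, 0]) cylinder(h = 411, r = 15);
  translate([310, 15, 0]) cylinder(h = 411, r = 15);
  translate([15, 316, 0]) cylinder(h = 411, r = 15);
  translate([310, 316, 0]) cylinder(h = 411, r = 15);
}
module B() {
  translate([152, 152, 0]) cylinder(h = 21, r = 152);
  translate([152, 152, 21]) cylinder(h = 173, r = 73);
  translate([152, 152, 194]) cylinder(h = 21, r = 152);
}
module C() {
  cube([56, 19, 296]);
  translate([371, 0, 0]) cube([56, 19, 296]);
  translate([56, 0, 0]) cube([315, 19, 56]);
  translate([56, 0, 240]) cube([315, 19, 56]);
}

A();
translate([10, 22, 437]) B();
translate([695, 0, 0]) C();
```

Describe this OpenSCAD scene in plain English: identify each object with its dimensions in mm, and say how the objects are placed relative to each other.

A is a four-legged stool. The seat is 325×331 mm, 26 mm thick, top at z = 437 mm. It stands on four round legs, each 30 mm in diameter, from z = 0 to the seat underside, each leg's axis is inset half a diameter from the nearest pair of seat edges (so the leg's bounding box is flush with the corner).

B is a spool: two coaxial disc flanges of radius 152 mm and thickness 21 mm, joined by a core cylinder of radius 73 mm and height 173 mm. The lower flange rests on z = 0 and the three cylinders share a vertical axis.

C is a picture frame with a 315×184 mm rectangular opening (x by z) and a uniform 56 mm border on every side. Frame depth is 19 mm along y. It is built from two vertical stiles running the full outside height and two horizontal rails spanning the gap between the stiles.

The spool is on top of the stool. The picture frame is on the floor beside the stool on its +x side.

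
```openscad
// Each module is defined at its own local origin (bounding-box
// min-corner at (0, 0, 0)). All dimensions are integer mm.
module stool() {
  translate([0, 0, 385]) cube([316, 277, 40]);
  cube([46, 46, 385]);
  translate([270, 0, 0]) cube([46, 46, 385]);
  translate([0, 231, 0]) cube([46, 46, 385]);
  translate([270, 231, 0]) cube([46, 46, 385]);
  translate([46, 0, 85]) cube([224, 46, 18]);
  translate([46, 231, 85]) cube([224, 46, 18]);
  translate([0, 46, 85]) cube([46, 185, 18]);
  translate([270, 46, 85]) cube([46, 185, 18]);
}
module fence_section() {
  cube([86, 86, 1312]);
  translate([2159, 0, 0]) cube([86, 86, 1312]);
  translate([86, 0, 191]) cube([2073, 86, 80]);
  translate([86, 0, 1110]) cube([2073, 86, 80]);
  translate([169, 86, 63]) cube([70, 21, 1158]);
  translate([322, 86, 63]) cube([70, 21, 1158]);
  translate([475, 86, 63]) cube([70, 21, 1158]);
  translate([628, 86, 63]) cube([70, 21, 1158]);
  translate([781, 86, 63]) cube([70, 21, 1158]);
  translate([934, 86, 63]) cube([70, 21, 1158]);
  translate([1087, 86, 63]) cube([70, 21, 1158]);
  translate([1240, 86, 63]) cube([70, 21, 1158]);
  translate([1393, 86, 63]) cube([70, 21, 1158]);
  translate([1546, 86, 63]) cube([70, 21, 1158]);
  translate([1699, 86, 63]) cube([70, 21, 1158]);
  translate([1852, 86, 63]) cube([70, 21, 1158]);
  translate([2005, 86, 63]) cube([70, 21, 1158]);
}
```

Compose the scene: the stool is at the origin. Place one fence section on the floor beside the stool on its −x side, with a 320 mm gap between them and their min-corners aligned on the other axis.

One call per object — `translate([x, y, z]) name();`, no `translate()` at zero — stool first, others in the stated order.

stool();
translate([-2565, 0, 0]) fence_section();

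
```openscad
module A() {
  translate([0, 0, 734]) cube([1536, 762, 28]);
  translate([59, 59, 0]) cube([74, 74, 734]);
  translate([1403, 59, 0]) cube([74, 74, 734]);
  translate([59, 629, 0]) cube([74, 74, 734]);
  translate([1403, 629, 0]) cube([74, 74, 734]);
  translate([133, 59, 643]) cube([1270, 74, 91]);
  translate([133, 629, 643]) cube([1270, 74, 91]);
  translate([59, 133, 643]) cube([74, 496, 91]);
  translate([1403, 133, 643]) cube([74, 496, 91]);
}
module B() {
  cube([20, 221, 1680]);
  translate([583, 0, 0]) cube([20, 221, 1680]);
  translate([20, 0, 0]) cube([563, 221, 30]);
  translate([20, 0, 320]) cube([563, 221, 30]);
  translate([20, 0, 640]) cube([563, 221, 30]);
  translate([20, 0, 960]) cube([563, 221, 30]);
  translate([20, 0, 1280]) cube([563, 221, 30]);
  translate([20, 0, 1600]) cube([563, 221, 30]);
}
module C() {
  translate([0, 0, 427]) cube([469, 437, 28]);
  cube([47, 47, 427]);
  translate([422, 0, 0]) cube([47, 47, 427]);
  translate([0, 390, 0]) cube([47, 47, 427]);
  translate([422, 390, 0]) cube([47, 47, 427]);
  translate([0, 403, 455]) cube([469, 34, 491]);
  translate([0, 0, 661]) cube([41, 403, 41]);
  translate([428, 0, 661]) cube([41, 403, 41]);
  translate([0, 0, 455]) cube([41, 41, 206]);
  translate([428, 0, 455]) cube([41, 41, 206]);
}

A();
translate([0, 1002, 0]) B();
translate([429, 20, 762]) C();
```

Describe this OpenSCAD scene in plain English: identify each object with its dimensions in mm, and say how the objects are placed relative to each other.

A is a rectangular dining table. The top is 1536×762×28 mm with its upper surface at z = 762 mm. It stands on four 74×74 mm square legs, each inset 59 mm from the nearest pair of top edges, running from the floor to the underside of the top. Four apron rails, 74 mm thick and 91 mm tall, run between adjacent legs with their top edges flush with the underside of the top and their outer faces flush with the legs' outer faces.

B is an open bookshelf. Two side panels, each 20 mm thick, 221 mm deep and 1680 mm tall, stand 603 mm apart (outside-to-outside). Between them sit 6 shelves, each 30 mm thick and 221 mm deep, spanning the full gap between the sides. The bottom shelf rests on the floor (its underside at z = 0) and the clear gap between one shelf's top and the next shelf's underside is 290 mm.

C is a chair. The seat is a 469×437×28 mm slab with its top at z = 455 mm, on four 47×47 mm corner legs (flush with the seat edges, standing on z = 0). A flat backrest 34 mm thick, 491 mm tall, spans the full seat width and rises from the seat top along its +y edge, rear face flush with the rear of the seat. Two armrests of 41×41 mm section run along each side from the seat's front edge to the front of the backrest, top faces 247 mm above the seat top and outer faces flush with the seat's x-edges; a 41×41 mm post under the front of each armrest stands on the seat at the front corner.

The bookshelf is on the floor beside the table on its +y side. The chair is on top of the table.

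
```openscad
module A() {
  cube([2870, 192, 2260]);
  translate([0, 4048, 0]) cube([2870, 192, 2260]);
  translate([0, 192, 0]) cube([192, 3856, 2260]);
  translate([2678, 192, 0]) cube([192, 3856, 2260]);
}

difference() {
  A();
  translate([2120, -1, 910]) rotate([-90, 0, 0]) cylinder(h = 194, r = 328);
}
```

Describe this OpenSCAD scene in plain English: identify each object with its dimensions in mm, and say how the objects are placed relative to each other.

A is a box-shaped house frame (walls only): outside footprint 2870×4240 mm, wall height 2260 mm, wall thickness 192 mm. The two y-facing walls run the full x-width; the two x-facing walls fit between the inner faces of the y-facing walls.

The house frame has a circular hole of radius 328 mm through its front wall, centred at (x = 2120, z = 910).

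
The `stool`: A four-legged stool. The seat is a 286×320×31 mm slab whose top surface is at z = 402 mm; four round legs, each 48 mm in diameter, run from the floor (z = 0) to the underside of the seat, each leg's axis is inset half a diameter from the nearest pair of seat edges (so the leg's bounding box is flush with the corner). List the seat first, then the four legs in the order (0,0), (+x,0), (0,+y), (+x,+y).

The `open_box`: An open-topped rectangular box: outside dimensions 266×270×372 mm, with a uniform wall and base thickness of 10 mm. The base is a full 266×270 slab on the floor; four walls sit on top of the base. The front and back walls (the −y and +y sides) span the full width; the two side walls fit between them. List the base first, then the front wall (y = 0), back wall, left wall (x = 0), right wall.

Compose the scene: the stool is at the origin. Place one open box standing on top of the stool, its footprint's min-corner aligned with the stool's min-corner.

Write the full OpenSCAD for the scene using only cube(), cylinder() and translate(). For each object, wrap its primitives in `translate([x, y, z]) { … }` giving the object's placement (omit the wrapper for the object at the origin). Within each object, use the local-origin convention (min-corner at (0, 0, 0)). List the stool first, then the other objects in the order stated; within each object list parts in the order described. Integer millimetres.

translate([0, 0, 371]) cube([286, 320, 31]);
translate([24, 24, 0]) cylinder(h = 371, r = 24);
translate([262, 24, 0]) cylinder(h = 371, r = 24);
translate([24, 296, 0]) cylinder(h = 371, r = 24);
translate([262, 296, 0]) cylinder(h = 371, r = 24);
translate([0, 0, 402]) {
  cube([266, 270, 10]);
  translate([0, 0, 10]) cube([266, 10, 362]);
  translate([0, 260, 10]) cube([266, 10, 362]);
  translate([0, 10, 10]) cube([10, 250, 362]);
  translate([256, 10, 10]) cube([10, 250, 362]);
}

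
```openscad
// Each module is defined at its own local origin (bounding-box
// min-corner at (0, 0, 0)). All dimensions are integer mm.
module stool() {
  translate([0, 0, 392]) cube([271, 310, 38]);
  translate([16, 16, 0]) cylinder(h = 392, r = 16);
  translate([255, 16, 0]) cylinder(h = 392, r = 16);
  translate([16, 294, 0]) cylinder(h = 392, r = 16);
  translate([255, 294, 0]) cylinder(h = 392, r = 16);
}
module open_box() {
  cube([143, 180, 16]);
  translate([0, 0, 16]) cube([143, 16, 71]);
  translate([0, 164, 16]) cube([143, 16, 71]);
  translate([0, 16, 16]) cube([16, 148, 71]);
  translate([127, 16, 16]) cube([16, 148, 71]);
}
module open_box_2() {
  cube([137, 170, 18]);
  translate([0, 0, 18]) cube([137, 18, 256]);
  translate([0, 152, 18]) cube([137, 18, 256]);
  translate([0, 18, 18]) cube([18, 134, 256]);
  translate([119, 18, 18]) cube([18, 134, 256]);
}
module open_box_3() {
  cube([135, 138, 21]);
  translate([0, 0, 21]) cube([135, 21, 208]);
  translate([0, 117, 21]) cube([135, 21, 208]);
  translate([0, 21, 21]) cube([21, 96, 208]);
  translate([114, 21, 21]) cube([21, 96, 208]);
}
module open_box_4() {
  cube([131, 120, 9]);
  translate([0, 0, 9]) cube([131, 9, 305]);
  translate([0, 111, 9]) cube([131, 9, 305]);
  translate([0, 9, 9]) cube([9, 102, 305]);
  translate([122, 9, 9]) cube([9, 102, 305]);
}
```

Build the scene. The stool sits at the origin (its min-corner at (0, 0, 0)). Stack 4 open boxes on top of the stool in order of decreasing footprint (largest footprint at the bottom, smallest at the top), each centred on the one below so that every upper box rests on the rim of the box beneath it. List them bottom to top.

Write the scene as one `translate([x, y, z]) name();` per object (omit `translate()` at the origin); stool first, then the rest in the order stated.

stool();
translate([64, 65, 430]) open_box();
translate([67, 70, 517]) open_box_2();
translate([68, 86, 791]) open_box_3();
translate([70, 95, 1020]) open_box_4();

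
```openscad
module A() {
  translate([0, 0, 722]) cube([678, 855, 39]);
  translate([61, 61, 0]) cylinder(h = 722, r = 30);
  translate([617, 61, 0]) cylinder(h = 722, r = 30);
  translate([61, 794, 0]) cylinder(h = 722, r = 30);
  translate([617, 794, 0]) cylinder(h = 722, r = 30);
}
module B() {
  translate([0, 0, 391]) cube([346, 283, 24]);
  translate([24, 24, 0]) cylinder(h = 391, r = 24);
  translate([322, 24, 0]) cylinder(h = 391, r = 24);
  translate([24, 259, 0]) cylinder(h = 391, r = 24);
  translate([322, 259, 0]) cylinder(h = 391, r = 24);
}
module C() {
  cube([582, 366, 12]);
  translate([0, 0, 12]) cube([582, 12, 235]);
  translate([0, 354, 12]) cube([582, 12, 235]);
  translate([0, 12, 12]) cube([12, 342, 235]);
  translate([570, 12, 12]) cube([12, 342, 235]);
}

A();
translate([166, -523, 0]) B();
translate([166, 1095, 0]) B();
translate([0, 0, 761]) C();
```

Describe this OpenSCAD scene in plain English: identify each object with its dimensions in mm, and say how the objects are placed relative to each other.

A is a table: top 678 mm (x) × 855 mm (y), 39 mm thick, upper face at z = 761 mm, on four round legs of 60 mm diameter, each leg's bounding box inset 31 mm from the nearest pair of top edges, running from z = 0 to the bottom of the top.

B is a four-legged stool. The seat is a 346×283×24 mm slab whose top surface is at z = 415 mm; four round legs, each 48 mm in diameter, run from the floor (z = 0) to the underside of the seat, each leg's axis is inset half a diameter from the nearest pair of seat edges (so the leg's bounding box is flush with the corner).

C is an open storage box with external size 582×366×247 mm and wall thickness 12 mm (the base is also 12 mm thick). The base covers the whole footprint; the four walls stand on the base, with the y-facing walls full-width and the x-facing walls fitting between their inner faces.

Two stools sit around the table at the −y, +y sides. The open box is on top of the table.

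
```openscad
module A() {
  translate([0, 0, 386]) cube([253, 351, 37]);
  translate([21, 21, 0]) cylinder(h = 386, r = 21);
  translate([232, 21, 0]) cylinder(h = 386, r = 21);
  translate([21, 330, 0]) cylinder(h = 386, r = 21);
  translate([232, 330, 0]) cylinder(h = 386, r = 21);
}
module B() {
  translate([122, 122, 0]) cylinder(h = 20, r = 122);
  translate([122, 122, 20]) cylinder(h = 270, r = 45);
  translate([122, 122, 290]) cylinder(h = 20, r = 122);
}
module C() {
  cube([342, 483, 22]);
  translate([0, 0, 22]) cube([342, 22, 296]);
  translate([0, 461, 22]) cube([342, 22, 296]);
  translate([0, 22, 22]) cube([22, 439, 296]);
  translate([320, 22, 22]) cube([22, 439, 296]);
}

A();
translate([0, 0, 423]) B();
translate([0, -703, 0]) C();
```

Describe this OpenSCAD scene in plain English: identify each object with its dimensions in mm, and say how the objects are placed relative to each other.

A is a simple wooden stool: a rectangular seat 253 mm (x) by 351 mm (y), 37 mm thick, top face at z = 423 mm, on four round legs, each 42 mm in diameter. The legs rest on z = 0, each leg's axis is inset half a diameter from the nearest pair of seat edges (so the leg's bounding box is flush with the corner).

B is a spool: two coaxial disc flanges of radius 122 mm and thickness 20 mm, joined by a core cylinder of radius 45 mm and height 270 mm. The lower flange rests on z = 0 and the three cylinders share a vertical axis.

C is an open storage box with external size 342×483×318 mm and wall thickness 22 mm (the base is also 22 mm thick). The base covers the whole footprint; the four walls stand on the base, with the y-facing walls full-width and the x-facing walls fitting between their inner faces.

The spool is on top of the stool. The open box is on the floor beside the stool on its −y side.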